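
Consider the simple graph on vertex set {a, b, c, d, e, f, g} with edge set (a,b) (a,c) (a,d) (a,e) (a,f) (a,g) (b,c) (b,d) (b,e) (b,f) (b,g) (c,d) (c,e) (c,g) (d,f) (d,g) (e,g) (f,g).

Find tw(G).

A width-4 tree decomposition is:
Bags: B1 = {a, b, c, d, g}  B2 = {a, b, d, f, g}  B3 = {a, b, c, e, g}
Tree: B1–B2, B1–B3
Each bag holds 5 vertices, so the decomposition has width 4, which upper-bounds the treewidth. Conversely, {a, b, c, d, g} is a clique of size 5, and the vertices of any clique must share a bag in every tree decomposition; so some bag has ≥ 5 vertices and tw(G) ≥ 4. The upper and lower bounds meet at 4, so that is the treewidth.

4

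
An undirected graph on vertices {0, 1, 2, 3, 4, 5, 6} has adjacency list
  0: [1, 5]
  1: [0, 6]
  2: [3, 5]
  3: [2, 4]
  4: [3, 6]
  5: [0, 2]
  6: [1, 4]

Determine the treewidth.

2

A width-2 tree decomposition is:
Bags: B1 = {0, 1, 5}  B2 = {1, 5, 6}  B3 = {4, 5, 6}  B4 = {3, 4, 5}  B5 = {2, 3, 5}
Tree: B1–B2, B2–B3, B3–B4, B4–B5
Each bag holds 3 vertices, so the decomposition has width 2, which upper-bounds the treewidth. Since 5–0–1–6–4–3–2–5 is a cycle in G, G is not acyclic. Forests are exactly the graphs of treewidth ≤ 1, so tw(G) ≥ 2. Hence tw(G) = 2 exactly.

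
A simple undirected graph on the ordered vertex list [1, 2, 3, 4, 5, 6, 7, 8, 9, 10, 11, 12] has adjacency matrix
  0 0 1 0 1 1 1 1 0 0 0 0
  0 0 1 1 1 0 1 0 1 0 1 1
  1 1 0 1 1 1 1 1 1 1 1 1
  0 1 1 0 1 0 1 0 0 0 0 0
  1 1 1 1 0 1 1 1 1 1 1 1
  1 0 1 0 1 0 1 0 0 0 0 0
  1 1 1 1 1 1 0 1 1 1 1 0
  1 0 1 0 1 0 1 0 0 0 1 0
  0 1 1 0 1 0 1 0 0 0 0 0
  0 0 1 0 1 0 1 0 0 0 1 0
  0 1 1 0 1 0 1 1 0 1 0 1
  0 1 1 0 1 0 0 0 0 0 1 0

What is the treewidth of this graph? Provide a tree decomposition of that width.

Treewidth 4.
One such decomposition:
Bags: B1 = {3, 5, 7, 8, 11}  B2 = {2, 3, 5, 7, 11}  B3 = {2, 3, 4, 5, 7}  B4 = {3, 5, 7, 10, 11}  B5 = {2, 3, 5, 11, 12}  B6 = {1, 3, 5, 7, 8}  B7 = {1, 3, 5, 6, 7}  B8 = {2, 3, 5, 7, 9}
Tree: B1–B2, B2–B3, B1–B4, B2–B5, B1–B6, B6–B7, B2–B8

The largest bag has 5 vertices, giving width 4; this decomposition certifies tw(G) ≤ 4. For the lower bound, the 5 vertices {2, 3, 5, 11, 12} are pairwise adjacent, and any tree decomposition puts a clique entirely inside one bag — forcing width ≥ 4. Hence tw(G) = 4 exactly.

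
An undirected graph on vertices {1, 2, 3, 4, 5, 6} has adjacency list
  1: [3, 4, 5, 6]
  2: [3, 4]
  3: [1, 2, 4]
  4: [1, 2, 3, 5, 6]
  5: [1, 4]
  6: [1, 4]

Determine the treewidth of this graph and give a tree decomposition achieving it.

Treewidth 2.
One such decomposition:
Bags: B1 = {1, 3, 4}  B2 = {2, 3, 4}  B3 = {1, 4, 6}  B4 = {1, 4, 5}
Tree: B1–B2, B1–B3, B1–B4

Every bag has size at most 3, so the width is 3 − 1 = 2 and tw(G) ≤ 2. For the lower bound, the 3 vertices {1, 3, 4} are pairwise adjacent, and any tree decomposition puts a clique entirely inside one bag — forcing width ≥ 2. Therefore the treewidth is 2.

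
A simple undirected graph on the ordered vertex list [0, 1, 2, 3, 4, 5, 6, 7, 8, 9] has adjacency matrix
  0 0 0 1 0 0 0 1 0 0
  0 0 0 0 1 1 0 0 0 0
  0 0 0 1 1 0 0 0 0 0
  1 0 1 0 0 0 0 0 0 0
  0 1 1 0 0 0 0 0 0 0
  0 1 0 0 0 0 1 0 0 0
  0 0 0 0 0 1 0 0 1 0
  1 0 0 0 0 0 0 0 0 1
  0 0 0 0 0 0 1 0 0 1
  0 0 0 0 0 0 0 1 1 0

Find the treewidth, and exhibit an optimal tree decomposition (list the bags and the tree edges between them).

Treewidth 2.
One optimal decomposition is:
Bags: B1 = {1, 4, 5}  B2 = {4, 5, 6}  B3 = {4, 6, 8}  B4 = {4, 8, 9}  B5 = {4, 7, 9}  B6 = {0, 4, 7}  B7 = {0, 3, 4}  B8 = {2, 3, 4}
Tree: B1–B2, B2–B3, B3–B4, B4–B5, B5–B6, B6–B7, B7–B8

Every bag has size at most 3, so the width is 3 − 1 = 2 and tw(G) ≤ 2. For the lower bound, G contains the cycle 4–1–5–6–8–9–7–0–3–2–4, so G is not a forest; only forests have treewidth ≤ 1, hence tw(G) ≥ 2. Therefore the treewidth is 2.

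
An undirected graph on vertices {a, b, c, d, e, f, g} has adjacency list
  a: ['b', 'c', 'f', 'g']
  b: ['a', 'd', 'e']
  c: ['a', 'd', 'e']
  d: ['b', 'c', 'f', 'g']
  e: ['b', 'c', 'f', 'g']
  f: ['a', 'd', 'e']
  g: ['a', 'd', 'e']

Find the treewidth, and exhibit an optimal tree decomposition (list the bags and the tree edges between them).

Treewidth 3.
Bags: B1 = {a, c, d, e}  B2 = {a, b, d, e}  B3 = {a, d, e, g}  B4 = {a, d, e, f}
Tree: B1–B2, B2–B3, B3–B4

The largest bag has 4 vertices, giving width 3; this decomposition certifies tw(G) ≤ 3. For the lower bound: the 4 vertex sets {c,e}, {a,b}, {d}, {g} are disjoint, each induces a connected subgraph, and every pair is joined by at least one edge of G. Contracting each set to a single vertex therefore yields K_{4} as a minor, and since treewidth is minor-monotone, tw(G) ≥ tw(K_{4}) = 3. Hence tw(G) = 3 exactly.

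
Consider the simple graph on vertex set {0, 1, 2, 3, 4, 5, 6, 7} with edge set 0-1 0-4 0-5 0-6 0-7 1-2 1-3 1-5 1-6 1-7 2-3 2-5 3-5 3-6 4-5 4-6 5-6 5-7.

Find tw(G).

3

A width-3 tree decomposition is:
Bags: B1 = {0, 4, 5, 6}  B2 = {0, 1, 5, 6}  B3 = {1, 3, 5, 6}  B4 = {0, 1, 5, 7}  B5 = {1, 2, 3, 5}
Tree: B1–B2, B2–B3, B2–B4, B3–B5
Every bag has size at most 4, so the width is 4 − 1 = 3 and tw(G) ≤ 3. On the other hand G contains the 4-clique {0, 1, 5, 6}. A clique must lie in a single bag of any decomposition, so no decomposition can have width below 3. The upper and lower bounds meet at 3, so that is the treewidth.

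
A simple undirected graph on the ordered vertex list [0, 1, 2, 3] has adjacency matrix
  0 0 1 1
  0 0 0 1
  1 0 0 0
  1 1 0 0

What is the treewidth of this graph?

A width-1 tree decomposition is:
Bags: B1 = {0, 2}  B2 = {0, 3}  B3 = {1, 3}
Tree: B1–B2, B2–B3
Each bag holds 2 vertices, so the decomposition has width 1, which upper-bounds the treewidth. G has an edge, so its treewidth is at least 1. Combining the bounds, tw(G) = 1.

1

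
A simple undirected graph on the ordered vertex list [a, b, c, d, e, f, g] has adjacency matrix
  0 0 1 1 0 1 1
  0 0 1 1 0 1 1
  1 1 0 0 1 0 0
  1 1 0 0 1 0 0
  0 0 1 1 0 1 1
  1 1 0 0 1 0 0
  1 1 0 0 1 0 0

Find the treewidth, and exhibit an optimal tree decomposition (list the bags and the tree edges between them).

Treewidth 3.
Bags: B1 = {a, b, d, e}  B2 = {a, b, e, g}  B3 = {a, b, e, f}  B4 = {a, b, c, e}
Tree: B1–B2, B2–B3, B3–B4

The largest bag has 4 vertices, giving width 3; this decomposition certifies tw(G) ≤ 3. For the lower bound: the 4 vertex sets {b,d}, {e,g}, {a}, {f} are disjoint, each induces a connected subgraph, and every pair is joined by at least one edge of G. Contracting each set to a single vertex therefore yields K_{4} as a minor, and since treewidth is minor-monotone, tw(G) ≥ tw(K_{4}) = 3. Combining the bounds, tw(G) = 3.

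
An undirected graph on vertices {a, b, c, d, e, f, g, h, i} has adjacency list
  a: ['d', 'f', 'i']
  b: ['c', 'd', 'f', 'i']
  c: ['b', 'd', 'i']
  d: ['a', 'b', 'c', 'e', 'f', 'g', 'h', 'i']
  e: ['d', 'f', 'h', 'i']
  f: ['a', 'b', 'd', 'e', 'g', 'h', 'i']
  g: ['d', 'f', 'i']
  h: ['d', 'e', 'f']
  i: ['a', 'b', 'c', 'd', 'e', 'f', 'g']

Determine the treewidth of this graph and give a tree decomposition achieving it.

The largest bag has 4 vertices, giving width 3; this decomposition certifies tw(G) ≤ 3. Conversely, {b, c, d, i} is a clique of size 4, and the vertices of any clique must share a bag in every tree decomposition; so some bag has ≥ 4 vertices and tw(G) ≥ 3. The upper and lower bounds meet at 3, so that is the treewidth.

Treewidth 3.
One optimal decomposition is:
Bags: B1 = {b, d, f, i}  B2 = {d, e, f, i}  B3 = {a, d, f, i}  B4 = {b, c, d, i}  B5 = {d, f, g, i}  B6 = {d, e, f, h}
Tree: B1–B2, B1–B3, B1–B4, B1–B5, B2–B6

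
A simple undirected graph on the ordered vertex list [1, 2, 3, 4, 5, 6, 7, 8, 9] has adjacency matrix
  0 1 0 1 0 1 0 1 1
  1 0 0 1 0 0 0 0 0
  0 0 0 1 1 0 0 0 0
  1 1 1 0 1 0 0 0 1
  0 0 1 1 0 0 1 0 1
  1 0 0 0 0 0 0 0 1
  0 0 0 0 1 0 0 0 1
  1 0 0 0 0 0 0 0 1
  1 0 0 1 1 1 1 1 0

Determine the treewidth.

A width-2 tree decomposition is:
Bags: B1 = {1, 6, 9}  B2 = {1, 4, 9}  B3 = {1, 2, 4}  B4 = {4, 5, 9}  B5 = {3, 4, 5}  B6 = {5, 7, 9}  B7 = {1, 8, 9}
Tree: B1–B2, B2–B3, B2–B4, B4–B5, B4–B6, B2–B7
The largest bag has 3 vertices, giving width 2; this decomposition certifies tw(G) ≤ 2. On the other hand G contains the 3-clique {1, 8, 9}. A clique must lie in a single bag of any decomposition, so no decomposition can have width below 2. Therefore the treewidth is 2.

2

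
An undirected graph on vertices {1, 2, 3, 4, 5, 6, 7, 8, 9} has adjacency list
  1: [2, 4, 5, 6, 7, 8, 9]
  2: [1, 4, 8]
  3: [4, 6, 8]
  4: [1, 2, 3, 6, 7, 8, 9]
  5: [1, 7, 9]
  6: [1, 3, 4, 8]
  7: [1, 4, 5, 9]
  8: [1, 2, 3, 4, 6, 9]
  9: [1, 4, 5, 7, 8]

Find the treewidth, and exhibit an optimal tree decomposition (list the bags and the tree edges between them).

Every bag has size at most 4, so the width is 4 − 1 = 3 and tw(G) ≤ 3. For the lower bound, the 4 vertices {1, 4, 8, 9} are pairwise adjacent, and any tree decomposition puts a clique entirely inside one bag — forcing width ≥ 3. Therefore the treewidth is 3.

Treewidth 3.
Bags: B1 = {1, 4, 8, 9}  B2 = {1, 4, 6, 8}  B3 = {1, 4, 7, 9}  B4 = {1, 5, 7, 9}  B5 = {3, 4, 6, 8}  B6 = {1, 2, 4, 8}
Tree: B1–B2, B1–B3, B3–B4, B2–B5, B1–B6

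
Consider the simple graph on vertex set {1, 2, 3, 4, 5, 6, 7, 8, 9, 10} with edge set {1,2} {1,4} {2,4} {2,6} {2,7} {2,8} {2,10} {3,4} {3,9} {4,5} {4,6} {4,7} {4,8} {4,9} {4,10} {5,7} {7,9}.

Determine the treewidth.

2

A width-2 tree decomposition is:
Bags: B1 = {2, 4, 7}  B2 = {2, 4, 6}  B3 = {4, 5, 7}  B4 = {2, 4, 10}  B5 = {1, 2, 4}  B6 = {4, 7, 9}  B7 = {3, 4, 9}  B8 = {2, 4, 8}
Tree: B1–B2, B1–B3, B1–B4, B1–B5, B3–B6, B6–B7, B5–B8
Every bag has size at most 3, so the width is 3 − 1 = 2 and tw(G) ≤ 2. Conversely, {3, 4, 9} is a clique of size 3, and the vertices of any clique must share a bag in every tree decomposition; so some bag has ≥ 3 vertices and tw(G) ≥ 2. Hence tw(G) = 2 exactly.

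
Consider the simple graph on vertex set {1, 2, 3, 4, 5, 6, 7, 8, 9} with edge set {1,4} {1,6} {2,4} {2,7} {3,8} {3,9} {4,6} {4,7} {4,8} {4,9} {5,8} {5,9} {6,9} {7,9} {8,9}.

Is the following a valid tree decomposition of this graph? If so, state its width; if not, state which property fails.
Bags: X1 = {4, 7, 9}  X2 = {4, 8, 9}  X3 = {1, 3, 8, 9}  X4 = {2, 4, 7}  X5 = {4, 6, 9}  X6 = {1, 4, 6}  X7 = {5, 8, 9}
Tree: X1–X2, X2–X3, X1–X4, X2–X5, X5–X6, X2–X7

No — bags containing vertex 1 are not connected in the tree.

A tree decomposition must satisfy three properties: every vertex lies in some bag; for every edge, both endpoints lie together in some bag; and for every vertex, the bags containing it form a connected subtree. Here bags containing vertex 1 are not connected in the tree, so the decomposition is invalid.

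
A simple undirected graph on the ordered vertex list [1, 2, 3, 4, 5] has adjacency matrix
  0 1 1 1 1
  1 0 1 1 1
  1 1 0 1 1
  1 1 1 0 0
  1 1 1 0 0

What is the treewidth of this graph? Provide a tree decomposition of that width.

Treewidth 3.
One optimal decomposition is:
Bags: B1 = {1, 2, 3, 4}  B2 = {1, 2, 3, 5}
Tree: B1–B2

Every bag has size at most 4, so the width is 4 − 1 = 3 and tw(G) ≤ 3. For the lower bound, the 4 vertices {1, 2, 3, 4} are pairwise adjacent, and any tree decomposition puts a clique entirely inside one bag — forcing width ≥ 3. Hence tw(G) = 3 exactly.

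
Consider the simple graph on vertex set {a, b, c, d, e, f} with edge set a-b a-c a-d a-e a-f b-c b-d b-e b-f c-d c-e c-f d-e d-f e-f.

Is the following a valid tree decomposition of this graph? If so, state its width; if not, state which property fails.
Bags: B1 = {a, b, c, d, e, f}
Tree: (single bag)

Checking the three conditions: (i) the bags cover all of {a, b, c, d, e, f}; (ii) for each edge, some bag contains both endpoints; (iii) the bags containing any fixed vertex form a subtree. All hold, so the decomposition is valid with width 6 − 1 = 5.

Yes; width 5.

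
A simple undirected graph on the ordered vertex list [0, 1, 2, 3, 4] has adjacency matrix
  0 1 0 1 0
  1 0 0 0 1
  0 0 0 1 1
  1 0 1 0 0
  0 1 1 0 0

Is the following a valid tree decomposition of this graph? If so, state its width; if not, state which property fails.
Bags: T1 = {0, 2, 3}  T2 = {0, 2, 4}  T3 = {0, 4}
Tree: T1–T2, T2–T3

No — vertex 1 appears in no bag.

A tree decomposition must satisfy three properties: every vertex lies in some bag; for every edge, both endpoints lie together in some bag; and for every vertex, the bags containing it form a connected subtree. Here vertex 1 appears in no bag, so the decomposition is invalid.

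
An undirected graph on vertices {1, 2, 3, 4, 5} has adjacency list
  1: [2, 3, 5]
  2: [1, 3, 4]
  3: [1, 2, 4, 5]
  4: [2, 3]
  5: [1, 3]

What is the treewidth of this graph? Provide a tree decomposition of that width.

Treewidth 2.
One such decomposition:
Bags: B1 = {1, 2, 3}  B2 = {1, 3, 5}  B3 = {2, 3, 4}
Tree: B1–B2, B1–B3

The largest bag has 3 vertices, giving width 2; this decomposition certifies tw(G) ≤ 2. Conversely, {1, 2, 3} is a clique of size 3, and the vertices of any clique must share a bag in every tree decomposition; so some bag has ≥ 3 vertices and tw(G) ≥ 2. Combining the bounds, tw(G) = 2.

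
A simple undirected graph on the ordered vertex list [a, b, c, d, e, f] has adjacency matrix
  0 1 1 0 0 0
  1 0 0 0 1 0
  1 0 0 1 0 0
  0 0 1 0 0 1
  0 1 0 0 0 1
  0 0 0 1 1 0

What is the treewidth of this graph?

2

A width-2 tree decomposition is:
Bags: B1 = {a, c, d}  B2 = {a, b, d}  B3 = {b, d, e}  B4 = {d, e, f}
Tree: B1–B2, B2–B3, B3–B4
Each bag holds 3 vertices, so the decomposition has width 2, which upper-bounds the treewidth. Since d–c–a–b–e–f–d is a cycle in G, G is not acyclic. Forests are exactly the graphs of treewidth ≤ 1, so tw(G) ≥ 2. The upper and lower bounds meet at 2, so that is the treewidth.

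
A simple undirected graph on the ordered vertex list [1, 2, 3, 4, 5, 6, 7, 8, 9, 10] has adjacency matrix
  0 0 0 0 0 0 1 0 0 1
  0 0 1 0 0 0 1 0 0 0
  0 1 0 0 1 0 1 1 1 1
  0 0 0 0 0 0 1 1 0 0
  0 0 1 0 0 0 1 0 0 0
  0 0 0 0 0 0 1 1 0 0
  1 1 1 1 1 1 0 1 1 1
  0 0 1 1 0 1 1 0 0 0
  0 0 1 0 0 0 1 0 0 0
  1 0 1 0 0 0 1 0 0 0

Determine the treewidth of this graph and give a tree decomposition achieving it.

Each bag holds 3 vertices, so the decomposition has width 2, which upper-bounds the treewidth. On the other hand G contains the 3-clique {1, 7, 10}. A clique must lie in a single bag of any decomposition, so no decomposition can have width below 2. Combining the bounds, tw(G) = 2.

Treewidth 2.
One such decomposition:
Bags: B1 = {4, 7, 8}  B2 = {3, 7, 8}  B3 = {3, 7, 9}  B4 = {6, 7, 8}  B5 = {3, 5, 7}  B6 = {3, 7, 10}  B7 = {1, 7, 10}  B8 = {2, 3, 7}
Tree: B1–B2, B2–B3, B1–B4, B2–B5, B2–B6, B6–B7, B3–B8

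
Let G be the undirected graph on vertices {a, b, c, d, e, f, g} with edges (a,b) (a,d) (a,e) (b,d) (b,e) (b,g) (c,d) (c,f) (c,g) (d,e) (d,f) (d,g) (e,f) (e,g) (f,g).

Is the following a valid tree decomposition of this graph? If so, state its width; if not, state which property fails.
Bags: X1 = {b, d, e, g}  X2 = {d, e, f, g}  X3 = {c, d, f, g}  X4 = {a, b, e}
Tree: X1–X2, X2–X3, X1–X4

A tree decomposition must satisfy three properties: every vertex lies in some bag; for every edge, both endpoints lie together in some bag; and for every vertex, the bags containing it form a connected subtree. Here edge (d,a) lies in no bag, so the decomposition is invalid.

No — edge (d,a) lies in no bag.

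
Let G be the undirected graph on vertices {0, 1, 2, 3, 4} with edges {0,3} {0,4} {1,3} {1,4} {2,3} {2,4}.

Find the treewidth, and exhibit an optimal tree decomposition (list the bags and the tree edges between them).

Treewidth 2.
One such decomposition:
Bags: B1 = {1, 3, 4}  B2 = {2, 3, 4}  B3 = {0, 3, 4}
Tree: B1–B2, B2–B3

Each bag holds 3 vertices, so the decomposition has width 2, which upper-bounds the treewidth. The edges 4–1–3–2–4 form a cycle, so G is not a tree and its treewidth is at least 2. Hence tw(G) = 2 exactly.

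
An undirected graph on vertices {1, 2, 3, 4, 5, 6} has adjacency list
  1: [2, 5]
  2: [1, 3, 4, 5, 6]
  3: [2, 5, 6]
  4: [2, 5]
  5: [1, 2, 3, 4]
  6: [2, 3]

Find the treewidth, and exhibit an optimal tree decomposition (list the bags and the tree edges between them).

Treewidth 2.
One optimal decomposition is:
Bags: B1 = {2, 3, 5}  B2 = {2, 4, 5}  B3 = {1, 2, 5}  B4 = {2, 3, 6}
Tree: B1–B2, B2–B3, B1–B4

The largest bag has 3 vertices, giving width 2; this decomposition certifies tw(G) ≤ 2. Conversely, {1, 2, 5} is a clique of size 3, and the vertices of any clique must share a bag in every tree decomposition; so some bag has ≥ 3 vertices and tw(G) ≥ 2. Hence tw(G) = 2 exactly.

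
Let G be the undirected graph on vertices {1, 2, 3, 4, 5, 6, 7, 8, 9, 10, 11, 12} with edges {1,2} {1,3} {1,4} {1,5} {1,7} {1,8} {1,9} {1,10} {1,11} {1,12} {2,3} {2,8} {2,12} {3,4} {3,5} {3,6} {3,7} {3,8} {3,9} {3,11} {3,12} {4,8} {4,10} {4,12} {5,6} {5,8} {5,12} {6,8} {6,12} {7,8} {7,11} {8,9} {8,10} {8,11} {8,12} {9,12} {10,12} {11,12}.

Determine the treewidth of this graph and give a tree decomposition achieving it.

The largest bag has 5 vertices, giving width 4; this decomposition certifies tw(G) ≤ 4. Conversely, {1, 4, 8, 10, 12} is a clique of size 5, and the vertices of any clique must share a bag in every tree decomposition; so some bag has ≥ 5 vertices and tw(G) ≥ 4. Hence tw(G) = 4 exactly.

Treewidth 4.
One such decomposition:
Bags: B1 = {1, 4, 8, 10, 12}  B2 = {1, 3, 4, 8, 12}  B3 = {1, 3, 8, 11, 12}  B4 = {1, 3, 5, 8, 12}  B5 = {1, 2, 3, 8, 12}  B6 = {1, 3, 7, 8, 11}  B7 = {3, 5, 6, 8, 12}  B8 = {1, 3, 8, 9, 12}
Tree: B1–B2, B2–B3, B2–B4, B2–B5, B3–B6, B4–B7, B2–B8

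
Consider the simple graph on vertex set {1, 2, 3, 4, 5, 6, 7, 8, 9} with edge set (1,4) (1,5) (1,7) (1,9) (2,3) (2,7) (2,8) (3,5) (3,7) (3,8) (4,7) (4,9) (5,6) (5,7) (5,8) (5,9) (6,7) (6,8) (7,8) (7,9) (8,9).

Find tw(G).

A width-3 tree decomposition is:
Bags: B1 = {5, 6, 7, 8}  B2 = {5, 7, 8, 9}  B3 = {1, 5, 7, 9}  B4 = {3, 5, 7, 8}  B5 = {1, 4, 7, 9}  B6 = {2, 3, 7, 8}
Tree: B1–B2, B2–B3, B1–B4, B3–B5, B4–B6
The largest bag has 4 vertices, giving width 3; this decomposition certifies tw(G) ≤ 3. For the lower bound, the 4 vertices {2, 3, 7, 8} are pairwise adjacent, and any tree decomposition puts a clique entirely inside one bag — forcing width ≥ 3. The upper and lower bounds meet at 3, so that is the treewidth.

3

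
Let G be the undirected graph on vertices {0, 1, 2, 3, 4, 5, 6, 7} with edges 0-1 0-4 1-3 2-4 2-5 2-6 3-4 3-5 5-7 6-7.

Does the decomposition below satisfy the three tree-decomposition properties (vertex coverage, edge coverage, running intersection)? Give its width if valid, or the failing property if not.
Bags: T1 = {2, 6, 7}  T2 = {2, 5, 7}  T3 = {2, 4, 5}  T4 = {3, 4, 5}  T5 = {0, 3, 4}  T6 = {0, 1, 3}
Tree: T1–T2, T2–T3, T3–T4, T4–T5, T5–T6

Vertex coverage: the bags together contain {0, 1, 2, 3, 4, 5, 6, 7}, the full vertex set. Edge coverage: each edge of G has both endpoints in at least one bag. Running intersection: for every vertex, the bags containing it form a connected subtree. All three properties hold, so this is a valid tree decomposition of width max|bag| − 1 = 2, and hence tw(G) ≤ 2.

Yes; width 2.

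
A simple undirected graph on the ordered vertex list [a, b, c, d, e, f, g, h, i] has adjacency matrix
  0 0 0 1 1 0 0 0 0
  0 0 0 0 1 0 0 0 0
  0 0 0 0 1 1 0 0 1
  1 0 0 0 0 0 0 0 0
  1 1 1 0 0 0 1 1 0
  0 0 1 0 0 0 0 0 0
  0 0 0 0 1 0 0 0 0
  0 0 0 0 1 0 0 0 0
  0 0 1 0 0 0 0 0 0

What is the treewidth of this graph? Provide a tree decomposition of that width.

Treewidth 1.
One such decomposition:
Bags: B1 = {c, e}  B2 = {a, e}  B3 = {c, i}  B4 = {c, f}  B5 = {b, e}  B6 = {e, g}  B7 = {e, h}  B8 = {a, d}
Tree: B1–B2, B1–B3, B3–B4, B2–B5, B5–B6, B6–B7, B2–B8

Every bag has size at most 2, so the width is 2 − 1 = 1 and tw(G) ≤ 1. Since G has at least one edge (e.g. e–c), it is not an edgeless graph, so tw(G) ≥ 1. The upper and lower bounds meet at 1, so that is the treewidth.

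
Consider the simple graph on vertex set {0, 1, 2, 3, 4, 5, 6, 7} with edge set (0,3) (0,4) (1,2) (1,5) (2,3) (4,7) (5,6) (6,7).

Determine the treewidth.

A width-2 tree decomposition is:
Bags: B1 = {0, 3, 4}  B2 = {2, 3, 4}  B3 = {1, 2, 4}  B4 = {1, 4, 5}  B5 = {4, 5, 6}  B6 = {4, 6, 7}
Tree: B1–B2, B2–B3, B3–B4, B4–B5, B5–B6
Each bag holds 3 vertices, so the decomposition has width 2, which upper-bounds the treewidth. The edges 4–0–3–2–1–5–6–7–4 form a cycle, so G is not a tree and its treewidth is at least 2. Combining the bounds, tw(G) = 2.

2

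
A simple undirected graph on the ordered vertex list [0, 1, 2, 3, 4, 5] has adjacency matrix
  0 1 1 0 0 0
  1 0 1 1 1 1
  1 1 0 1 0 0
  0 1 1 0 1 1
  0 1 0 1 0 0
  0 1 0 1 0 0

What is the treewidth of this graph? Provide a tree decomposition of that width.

Treewidth 2.
One optimal decomposition is:
Bags: B1 = {1, 2, 3}  B2 = {0, 1, 2}  B3 = {1, 3, 5}  B4 = {1, 3, 4}
Tree: B1–B2, B1–B3, B3–B4

Every bag has size at most 3, so the width is 3 − 1 = 2 and tw(G) ≤ 2. On the other hand G contains the 3-clique {0, 1, 2}. A clique must lie in a single bag of any decomposition, so no decomposition can have width below 2. The upper and lower bounds meet at 2, so that is the treewidth.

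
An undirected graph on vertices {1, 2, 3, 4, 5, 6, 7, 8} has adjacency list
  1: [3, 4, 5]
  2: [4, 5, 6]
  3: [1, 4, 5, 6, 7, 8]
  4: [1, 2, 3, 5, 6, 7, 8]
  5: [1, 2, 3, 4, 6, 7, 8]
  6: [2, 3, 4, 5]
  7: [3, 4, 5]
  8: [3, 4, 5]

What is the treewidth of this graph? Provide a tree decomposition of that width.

Treewidth 3.
One optimal decomposition is:
Bags: B1 = {3, 4, 5, 7}  B2 = {3, 4, 5, 8}  B3 = {3, 4, 5, 6}  B4 = {1, 3, 4, 5}  B5 = {2, 4, 5, 6}
Tree: B1–B2, B2–B3, B2–B4, B3–B5

Each bag holds 4 vertices, so the decomposition has width 3, which upper-bounds the treewidth. Conversely, {2, 4, 5, 6} is a clique of size 4, and the vertices of any clique must share a bag in every tree decomposition; so some bag has ≥ 4 vertices and tw(G) ≥ 3. Therefore the treewidth is 3.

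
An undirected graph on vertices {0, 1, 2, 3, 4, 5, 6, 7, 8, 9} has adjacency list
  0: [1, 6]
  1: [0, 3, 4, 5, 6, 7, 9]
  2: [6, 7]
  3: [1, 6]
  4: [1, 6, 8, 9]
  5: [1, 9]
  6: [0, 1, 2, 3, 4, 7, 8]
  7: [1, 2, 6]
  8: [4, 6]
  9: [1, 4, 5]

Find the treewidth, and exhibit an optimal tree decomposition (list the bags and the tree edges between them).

Each bag holds 3 vertices, so the decomposition has width 2, which upper-bounds the treewidth. For the lower bound, the 3 vertices {4, 6, 8} are pairwise adjacent, and any tree decomposition puts a clique entirely inside one bag — forcing width ≥ 2. Therefore the treewidth is 2.

Treewidth 2.
Bags: B1 = {1, 4, 6}  B2 = {1, 6, 7}  B3 = {4, 6, 8}  B4 = {1, 4, 9}  B5 = {0, 1, 6}  B6 = {1, 5, 9}  B7 = {1, 3, 6}  B8 = {2, 6, 7}
Tree: B1–B2, B1–B3, B1–B4, B1–B5, B4–B6, B5–B7, B2–B8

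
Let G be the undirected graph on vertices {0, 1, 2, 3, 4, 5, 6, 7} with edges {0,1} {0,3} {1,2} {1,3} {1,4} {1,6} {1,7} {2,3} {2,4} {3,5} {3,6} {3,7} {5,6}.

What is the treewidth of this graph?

2

A width-2 tree decomposition is:
Bags: B1 = {1, 2, 3}  B2 = {1, 3, 6}  B3 = {3, 5, 6}  B4 = {1, 2, 4}  B5 = {1, 3, 7}  B6 = {0, 1, 3}
Tree: B1–B2, B2–B3, B1–B4, B1–B5, B5–B6
The largest bag has 3 vertices, giving width 2; this decomposition certifies tw(G) ≤ 2. For the lower bound, the 3 vertices {0, 1, 3} are pairwise adjacent, and any tree decomposition puts a clique entirely inside one bag — forcing width ≥ 2. Combining the bounds, tw(G) = 2.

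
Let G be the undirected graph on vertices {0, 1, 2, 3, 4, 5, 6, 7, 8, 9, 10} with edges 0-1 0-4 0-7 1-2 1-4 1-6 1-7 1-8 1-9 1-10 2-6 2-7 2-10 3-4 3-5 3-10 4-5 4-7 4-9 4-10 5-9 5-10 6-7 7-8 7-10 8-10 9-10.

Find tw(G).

A width-3 tree decomposition is:
Bags: B1 = {1, 4, 9, 10}  B2 = {1, 4, 7, 10}  B3 = {4, 5, 9, 10}  B4 = {1, 2, 7, 10}  B5 = {1, 2, 6, 7}  B6 = {1, 7, 8, 10}  B7 = {0, 1, 4, 7}  B8 = {3, 4, 5, 10}
Tree: B1–B2, B1–B3, B2–B4, B4–B5, B4–B6, B2–B7, B3–B8
The largest bag has 4 vertices, giving width 3; this decomposition certifies tw(G) ≤ 3. For the lower bound, the 4 vertices {1, 4, 9, 10} are pairwise adjacent, and any tree decomposition puts a clique entirely inside one bag — forcing width ≥ 3. The upper and lower bounds meet at 3, so that is the treewidth.

3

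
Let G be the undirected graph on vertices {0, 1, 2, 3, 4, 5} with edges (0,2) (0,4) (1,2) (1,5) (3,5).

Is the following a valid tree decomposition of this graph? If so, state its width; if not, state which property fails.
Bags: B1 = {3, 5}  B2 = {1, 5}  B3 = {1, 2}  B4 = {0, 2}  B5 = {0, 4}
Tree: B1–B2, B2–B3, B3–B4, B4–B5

Every vertex of G appears in some bag (union = {0, 1, 2, 3, 4, 5}); every edge is covered by a bag; and for each vertex v the set of bags containing v is connected in the bag tree. The decomposition is therefore valid. The largest bag has 2 vertices, so the width is 1.

Yes; width 1.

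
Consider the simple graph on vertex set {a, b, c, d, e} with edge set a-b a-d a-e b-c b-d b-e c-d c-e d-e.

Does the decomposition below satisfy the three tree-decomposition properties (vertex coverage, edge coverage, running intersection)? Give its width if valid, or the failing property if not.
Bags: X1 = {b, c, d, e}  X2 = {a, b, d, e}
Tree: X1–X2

Vertex coverage: the bags together contain {a, b, c, d, e}, the full vertex set. Edge coverage: each edge of G has both endpoints in at least one bag. Running intersection: for every vertex, the bags containing it form a connected subtree. All three properties hold, so this is a valid tree decomposition of width max|bag| − 1 = 3, and hence tw(G) ≤ 3.

Yes; width 3.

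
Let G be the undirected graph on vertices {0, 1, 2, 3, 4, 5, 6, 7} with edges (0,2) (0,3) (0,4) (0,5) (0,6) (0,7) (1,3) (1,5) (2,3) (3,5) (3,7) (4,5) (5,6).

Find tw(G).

A width-2 tree decomposition is:
Bags: B1 = {0, 3, 5}  B2 = {0, 2, 3}  B3 = {0, 4, 5}  B4 = {0, 5, 6}  B5 = {0, 3, 7}  B6 = {1, 3, 5}
Tree: B1–B2, B1–B3, B3–B4, B1–B5, B1–B6
Each bag holds 3 vertices, so the decomposition has width 2, which upper-bounds the treewidth. For the lower bound, the 3 vertices {0, 2, 3} are pairwise adjacent, and any tree decomposition puts a clique entirely inside one bag — forcing width ≥ 2. Hence tw(G) = 2 exactly.

2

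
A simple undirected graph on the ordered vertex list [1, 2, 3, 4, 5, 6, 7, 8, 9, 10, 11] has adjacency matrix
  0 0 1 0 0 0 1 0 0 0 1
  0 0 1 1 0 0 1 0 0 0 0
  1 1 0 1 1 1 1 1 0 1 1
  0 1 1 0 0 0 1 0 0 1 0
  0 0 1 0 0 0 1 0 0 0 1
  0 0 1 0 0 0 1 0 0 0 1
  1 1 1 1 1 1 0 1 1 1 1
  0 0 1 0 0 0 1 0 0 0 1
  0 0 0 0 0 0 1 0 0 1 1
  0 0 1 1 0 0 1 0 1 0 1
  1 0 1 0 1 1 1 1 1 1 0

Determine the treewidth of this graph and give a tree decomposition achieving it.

Treewidth 3.
One such decomposition:
Bags: B1 = {3, 7, 10, 11}  B2 = {3, 7, 8, 11}  B3 = {1, 3, 7, 11}  B4 = {3, 4, 7, 10}  B5 = {3, 5, 7, 11}  B6 = {2, 3, 4, 7}  B7 = {7, 9, 10, 11}  B8 = {3, 6, 7, 11}
Tree: B1–B2, B1–B3, B1–B4, B2–B5, B4–B6, B1–B7, B5–B8

Every bag has size at most 4, so the width is 4 − 1 = 3 and tw(G) ≤ 3. On the other hand G contains the 4-clique {7, 9, 10, 11}. A clique must lie in a single bag of any decomposition, so no decomposition can have width below 3. The upper and lower bounds meet at 3, so that is the treewidth.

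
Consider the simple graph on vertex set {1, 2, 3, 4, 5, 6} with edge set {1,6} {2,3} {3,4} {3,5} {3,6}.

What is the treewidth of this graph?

A width-1 tree decomposition is:
Bags: B1 = {3, 6}  B2 = {1, 6}  B3 = {2, 3}  B4 = {3, 4}  B5 = {3, 5}
Tree: B1–B2, B1–B3, B1–B4, B4–B5
Each bag holds 2 vertices, so the decomposition has width 1, which upper-bounds the treewidth. Since G has at least one edge (e.g. 6–3), it is not an edgeless graph, so tw(G) ≥ 1. Hence tw(G) = 1 exactly.

1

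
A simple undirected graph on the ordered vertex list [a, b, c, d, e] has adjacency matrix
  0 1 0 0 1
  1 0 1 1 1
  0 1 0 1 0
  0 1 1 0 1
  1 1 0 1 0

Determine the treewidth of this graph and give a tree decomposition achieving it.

Treewidth 2.
Bags: B1 = {a, b, e}  B2 = {b, d, e}  B3 = {b, c, d}
Tree: B1–B2, B2–B3

Every bag has size at most 3, so the width is 3 − 1 = 2 and tw(G) ≤ 2. On the other hand G contains the 3-clique {b, d, e}. A clique must lie in a single bag of any decomposition, so no decomposition can have width below 2. Therefore the treewidth is 2.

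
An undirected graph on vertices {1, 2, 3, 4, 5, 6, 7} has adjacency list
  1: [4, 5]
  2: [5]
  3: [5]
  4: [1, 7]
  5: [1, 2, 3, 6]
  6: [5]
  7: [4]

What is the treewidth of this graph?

1

A width-1 tree decomposition is:
Bags: B1 = {5, 6}  B2 = {3, 5}  B3 = {2, 5}  B4 = {1, 5}  B5 = {1, 4}  B6 = {4, 7}
Tree: B1–B2, B1–B3, B3–B4, B4–B5, B5–B6
Each bag holds 2 vertices, so the decomposition has width 1, which upper-bounds the treewidth. Since G has at least one edge (e.g. 5–6), it is not an edgeless graph, so tw(G) ≥ 1. Hence tw(G) = 1 exactly.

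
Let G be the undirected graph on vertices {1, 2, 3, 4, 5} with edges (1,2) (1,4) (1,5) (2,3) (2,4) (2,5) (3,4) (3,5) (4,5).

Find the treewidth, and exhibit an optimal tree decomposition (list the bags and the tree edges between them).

Treewidth 3.
One optimal decomposition is:
Bags: B1 = {2, 3, 4, 5}  B2 = {1, 2, 4, 5}
Tree: B1–B2

Each bag holds 4 vertices, so the decomposition has width 3, which upper-bounds the treewidth. For the lower bound, the 4 vertices {1, 2, 4, 5} are pairwise adjacent, and any tree decomposition puts a clique entirely inside one bag — forcing width ≥ 3. Combining the bounds, tw(G) = 3.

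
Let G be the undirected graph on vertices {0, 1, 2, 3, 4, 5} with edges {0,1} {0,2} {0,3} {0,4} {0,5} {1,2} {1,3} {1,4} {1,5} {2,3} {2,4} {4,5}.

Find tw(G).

A width-3 tree decomposition is:
Bags: B1 = {0, 1, 2, 4}  B2 = {0, 1, 2, 3}  B3 = {0, 1, 4, 5}
Tree: B1–B2, B1–B3
The largest bag has 4 vertices, giving width 3; this decomposition certifies tw(G) ≤ 3. On the other hand G contains the 4-clique {0, 1, 2, 3}. A clique must lie in a single bag of any decomposition, so no decomposition can have width below 3. Combining the bounds, tw(G) = 3.

3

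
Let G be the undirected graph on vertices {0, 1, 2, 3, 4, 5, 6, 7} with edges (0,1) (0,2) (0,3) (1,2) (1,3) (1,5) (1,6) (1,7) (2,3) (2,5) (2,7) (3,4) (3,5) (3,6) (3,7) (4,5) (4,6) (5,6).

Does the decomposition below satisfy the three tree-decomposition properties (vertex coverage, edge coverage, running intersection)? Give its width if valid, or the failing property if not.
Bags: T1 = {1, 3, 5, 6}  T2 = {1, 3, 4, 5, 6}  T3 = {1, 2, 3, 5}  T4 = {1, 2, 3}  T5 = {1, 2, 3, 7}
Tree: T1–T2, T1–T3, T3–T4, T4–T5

No — vertex 0 appears in no bag.

A tree decomposition must satisfy three properties: every vertex lies in some bag; for every edge, both endpoints lie together in some bag; and for every vertex, the bags containing it form a connected subtree. Here vertex 0 appears in no bag, so the decomposition is invalid.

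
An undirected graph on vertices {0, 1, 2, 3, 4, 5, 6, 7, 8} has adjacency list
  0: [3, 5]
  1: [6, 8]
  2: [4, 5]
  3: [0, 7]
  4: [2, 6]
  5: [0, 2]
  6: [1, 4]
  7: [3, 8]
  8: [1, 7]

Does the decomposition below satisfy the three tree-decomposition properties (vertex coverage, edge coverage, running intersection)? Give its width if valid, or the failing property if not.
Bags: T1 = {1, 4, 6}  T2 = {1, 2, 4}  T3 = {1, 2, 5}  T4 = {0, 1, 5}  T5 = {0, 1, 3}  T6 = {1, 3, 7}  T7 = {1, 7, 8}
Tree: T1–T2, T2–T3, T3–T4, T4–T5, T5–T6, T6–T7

Vertex coverage: the bags together contain {0, 1, 2, 3, 4, 5, 6, 7, 8}, the full vertex set. Edge coverage: each edge of G has both endpoints in at least one bag. Running intersection: for every vertex, the bags containing it form a connected subtree. All three properties hold, so this is a valid tree decomposition of width max|bag| − 1 = 2, and hence tw(G) ≤ 2.

Yes; width 2.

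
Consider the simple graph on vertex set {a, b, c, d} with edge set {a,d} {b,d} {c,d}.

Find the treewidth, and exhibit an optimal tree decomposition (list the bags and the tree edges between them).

Treewidth 1.
Bags: B1 = {b, d}  B2 = {a, d}  B3 = {c, d}
Tree: B1–B2, B2–B3

The largest bag has 2 vertices, giving width 1; this decomposition certifies tw(G) ≤ 1. Any graph with an edge has treewidth ≥ 1, and G has the edge d–b. Combining the bounds, tw(G) = 1.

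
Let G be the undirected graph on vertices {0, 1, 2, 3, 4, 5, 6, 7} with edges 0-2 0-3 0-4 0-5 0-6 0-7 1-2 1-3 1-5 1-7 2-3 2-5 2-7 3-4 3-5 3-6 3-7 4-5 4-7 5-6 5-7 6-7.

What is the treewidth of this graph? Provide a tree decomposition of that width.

Every bag has size at most 5, so the width is 5 − 1 = 4 and tw(G) ≤ 4. For the lower bound, the 5 vertices {0, 2, 3, 5, 7} are pairwise adjacent, and any tree decomposition puts a clique entirely inside one bag — forcing width ≥ 4. Combining the bounds, tw(G) = 4.

Treewidth 4.
One such decomposition:
Bags: B1 = {1, 2, 3, 5, 7}  B2 = {0, 2, 3, 5, 7}  B3 = {0, 3, 4, 5, 7}  B4 = {0, 3, 5, 6, 7}
Tree: B1–B2, B2–B3, B3–B4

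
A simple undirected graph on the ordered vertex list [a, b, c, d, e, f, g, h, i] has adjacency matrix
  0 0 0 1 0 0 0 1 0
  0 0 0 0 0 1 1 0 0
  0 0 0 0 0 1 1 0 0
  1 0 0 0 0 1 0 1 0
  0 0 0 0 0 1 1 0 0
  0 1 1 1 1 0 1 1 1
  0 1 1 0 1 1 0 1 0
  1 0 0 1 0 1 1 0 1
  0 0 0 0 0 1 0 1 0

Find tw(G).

2

A width-2 tree decomposition is:
Bags: B1 = {f, g, h}  B2 = {b, f, g}  B3 = {f, h, i}  B4 = {e, f, g}  B5 = {d, f, h}  B6 = {c, f, g}  B7 = {a, d, h}
Tree: B1–B2, B1–B3, B2–B4, B3–B5, B2–B6, B5–B7
Each bag holds 3 vertices, so the decomposition has width 2, which upper-bounds the treewidth. On the other hand G contains the 3-clique {a, d, h}. A clique must lie in a single bag of any decomposition, so no decomposition can have width below 2. Combining the bounds, tw(G) = 2.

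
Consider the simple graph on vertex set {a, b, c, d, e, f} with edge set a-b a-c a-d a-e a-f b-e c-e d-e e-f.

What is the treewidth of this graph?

A width-2 tree decomposition is:
Bags: B1 = {a, d, e}  B2 = {a, e, f}  B3 = {a, b, e}  B4 = {a, c, e}
Tree: B1–B2, B1–B3, B2–B4
Each bag holds 3 vertices, so the decomposition has width 2, which upper-bounds the treewidth. On the other hand G contains the 3-clique {a, d, e}. A clique must lie in a single bag of any decomposition, so no decomposition can have width below 2. Therefore the treewidth is 2.

2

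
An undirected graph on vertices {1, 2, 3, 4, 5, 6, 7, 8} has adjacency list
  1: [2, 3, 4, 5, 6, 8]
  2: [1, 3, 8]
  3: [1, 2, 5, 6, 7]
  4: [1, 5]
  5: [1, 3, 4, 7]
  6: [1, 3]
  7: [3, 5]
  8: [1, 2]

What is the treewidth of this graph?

2

A width-2 tree decomposition is:
Bags: B1 = {1, 2, 3}  B2 = {1, 2, 8}  B3 = {1, 3, 5}  B4 = {1, 4, 5}  B5 = {3, 5, 7}  B6 = {1, 3, 6}
Tree: B1–B2, B1–B3, B3–B4, B3–B5, B1–B6
The largest bag has 3 vertices, giving width 2; this decomposition certifies tw(G) ≤ 2. For the lower bound, the 3 vertices {1, 2, 8} are pairwise adjacent, and any tree decomposition puts a clique entirely inside one bag — forcing width ≥ 2. The upper and lower bounds meet at 2, so that is the treewidth.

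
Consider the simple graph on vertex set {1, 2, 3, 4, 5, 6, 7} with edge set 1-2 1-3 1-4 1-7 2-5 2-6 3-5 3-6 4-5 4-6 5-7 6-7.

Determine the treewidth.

A width-3 tree decomposition is:
Bags: B1 = {1, 2, 5, 6}  B2 = {1, 3, 5, 6}  B3 = {1, 5, 6, 7}  B4 = {1, 4, 5, 6}
Tree: B1–B2, B2–B3, B3–B4
The largest bag has 4 vertices, giving width 3; this decomposition certifies tw(G) ≤ 3. For the lower bound: the 4 vertex sets {1,2}, {3,6}, {5}, {7} are disjoint, each induces a connected subgraph, and every pair is joined by at least one edge of G. Contracting each set to a single vertex therefore yields K_{4} as a minor, and since treewidth is minor-monotone, tw(G) ≥ tw(K_{4}) = 3. Hence tw(G) = 3 exactly.

3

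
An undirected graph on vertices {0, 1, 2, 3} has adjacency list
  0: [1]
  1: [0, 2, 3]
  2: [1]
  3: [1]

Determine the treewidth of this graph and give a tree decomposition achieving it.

Each bag holds 2 vertices, so the decomposition has width 1, which upper-bounds the treewidth. Any graph with an edge has treewidth ≥ 1, and G has the edge 1–2. Therefore the treewidth is 1.

Treewidth 1.
Bags: B1 = {1, 2}  B2 = {0, 1}  B3 = {1, 3}
Tree: B1–B2, B1–B3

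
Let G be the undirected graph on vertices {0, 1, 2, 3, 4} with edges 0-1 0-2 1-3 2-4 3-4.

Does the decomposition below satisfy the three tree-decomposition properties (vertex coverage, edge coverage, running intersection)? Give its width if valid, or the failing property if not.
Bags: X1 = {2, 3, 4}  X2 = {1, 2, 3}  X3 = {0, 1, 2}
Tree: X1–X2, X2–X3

Yes; width 2.

Checking the three conditions: (i) the bags cover all of {0, 1, 2, 3, 4}; (ii) for each edge, some bag contains both endpoints; (iii) the bags containing any fixed vertex form a subtree. All hold, so the decomposition is valid with width 3 − 1 = 2.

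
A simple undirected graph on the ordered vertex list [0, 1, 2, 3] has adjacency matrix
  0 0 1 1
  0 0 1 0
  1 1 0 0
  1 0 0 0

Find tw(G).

A width-1 tree decomposition is:
Bags: B1 = {0, 2}  B2 = {1, 2}  B3 = {0, 3}
Tree: B1–B2, B1–B3
Every bag has size at most 2, so the width is 2 − 1 = 1 and tw(G) ≤ 1. Any graph with an edge has treewidth ≥ 1, and G has the edge 2–0. Combining the bounds, tw(G) = 1.

1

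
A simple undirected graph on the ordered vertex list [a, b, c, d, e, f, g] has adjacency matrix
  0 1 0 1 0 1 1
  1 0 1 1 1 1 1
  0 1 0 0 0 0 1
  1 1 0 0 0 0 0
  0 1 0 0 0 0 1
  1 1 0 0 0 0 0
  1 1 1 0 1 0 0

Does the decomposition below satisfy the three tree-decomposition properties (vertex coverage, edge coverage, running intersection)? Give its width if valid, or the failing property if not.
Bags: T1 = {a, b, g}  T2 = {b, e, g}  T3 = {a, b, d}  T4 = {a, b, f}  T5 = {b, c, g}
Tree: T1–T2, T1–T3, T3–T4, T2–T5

Yes; width 2.

Vertex coverage: the bags together contain {a, b, c, d, e, f, g}, the full vertex set. Edge coverage: each edge of G has both endpoints in at least one bag. Running intersection: for every vertex, the bags containing it form a connected subtree. All three properties hold, so this is a valid tree decomposition of width max|bag| − 1 = 2, and hence tw(G) ≤ 2.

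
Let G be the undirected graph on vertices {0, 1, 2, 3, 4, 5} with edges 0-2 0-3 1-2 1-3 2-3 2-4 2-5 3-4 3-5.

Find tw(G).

A width-2 tree decomposition is:
Bags: B1 = {2, 3, 4}  B2 = {2, 3, 5}  B3 = {0, 2, 3}  B4 = {1, 2, 3}
Tree: B1–B2, B2–B3, B2–B4
The largest bag has 3 vertices, giving width 2; this decomposition certifies tw(G) ≤ 2. On the other hand G contains the 3-clique {0, 2, 3}. A clique must lie in a single bag of any decomposition, so no decomposition can have width below 2. Therefore the treewidth is 2.

2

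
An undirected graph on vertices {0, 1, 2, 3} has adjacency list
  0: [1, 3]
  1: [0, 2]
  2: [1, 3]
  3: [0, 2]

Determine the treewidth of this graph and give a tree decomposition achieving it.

Every bag has size at most 3, so the width is 3 − 1 = 2 and tw(G) ≤ 2. Since 0–1–2–3–0 is a cycle in G, G is not acyclic. Forests are exactly the graphs of treewidth ≤ 1, so tw(G) ≥ 2. Hence tw(G) = 2 exactly.

Treewidth 2.
One such decomposition:
Bags: B1 = {0, 1, 2}  B2 = {0, 2, 3}
Tree: B1–B2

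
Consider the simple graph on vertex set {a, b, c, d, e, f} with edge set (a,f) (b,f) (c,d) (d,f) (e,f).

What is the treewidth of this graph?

1

A width-1 tree decomposition is:
Bags: B1 = {a, f}  B2 = {d, f}  B3 = {b, f}  B4 = {e, f}  B5 = {c, d}
Tree: B1–B2, B2–B3, B3–B4, B2–B5
Every bag has size at most 2, so the width is 2 − 1 = 1 and tw(G) ≤ 1. Since G has at least one edge (e.g. a–f), it is not an edgeless graph, so tw(G) ≥ 1. The upper and lower bounds meet at 1, so that is the treewidth.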